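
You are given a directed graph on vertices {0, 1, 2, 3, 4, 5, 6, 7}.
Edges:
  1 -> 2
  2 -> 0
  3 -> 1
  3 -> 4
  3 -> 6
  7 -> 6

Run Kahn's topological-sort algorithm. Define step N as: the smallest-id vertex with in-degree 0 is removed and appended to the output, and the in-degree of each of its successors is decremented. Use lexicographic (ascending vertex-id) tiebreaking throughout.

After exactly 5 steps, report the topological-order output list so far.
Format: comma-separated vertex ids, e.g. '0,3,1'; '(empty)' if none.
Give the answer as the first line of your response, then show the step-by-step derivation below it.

3,1,2,0,4

step 1: output 3; order=[3]; indeg=(1,0,1,0,0,0,1,0)
step 2: output 1; order=[3,1]; indeg=(1,0,0,0,0,0,1,0)
step 3: output 2; order=[3,1,2]; indeg=(0,0,0,0,0,0,1,0)
step 4: output 0; order=[3,1,2,0]; indeg=(0,0,0,0,0,0,1,0)
step 5: output 4; order=[3,1,2,0,4]; indeg=(0,0,0,0,0,0,1,0)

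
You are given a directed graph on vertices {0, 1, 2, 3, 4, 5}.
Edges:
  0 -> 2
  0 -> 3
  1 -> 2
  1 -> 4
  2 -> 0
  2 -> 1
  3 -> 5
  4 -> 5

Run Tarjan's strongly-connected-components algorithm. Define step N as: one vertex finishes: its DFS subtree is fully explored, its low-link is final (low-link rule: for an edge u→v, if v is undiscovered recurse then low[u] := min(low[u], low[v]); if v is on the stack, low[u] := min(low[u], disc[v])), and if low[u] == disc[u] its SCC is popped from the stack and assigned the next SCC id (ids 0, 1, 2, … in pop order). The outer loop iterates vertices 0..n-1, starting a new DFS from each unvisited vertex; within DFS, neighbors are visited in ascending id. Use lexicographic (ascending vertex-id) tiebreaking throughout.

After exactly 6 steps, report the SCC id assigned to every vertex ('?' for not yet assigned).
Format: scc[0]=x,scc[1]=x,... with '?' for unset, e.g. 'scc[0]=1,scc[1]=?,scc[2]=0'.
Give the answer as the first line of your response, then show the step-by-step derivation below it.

scc[0]=3,scc[1]=3,scc[2]=3,scc[3]=2,scc[4]=1,scc[5]=0

step 1: low=(low[0]=0,low[1]=1,low[2]=0,low[3]=?,low[4]=3,low[5]=4); scc=(scc[0]=?,scc[1]=?,scc[2]=?,scc[3]=?,scc[4]=?,scc[5]=0)
step 2: low=(low[0]=0,low[1]=1,low[2]=0,low[3]=?,low[4]=3,low[5]=4); scc=(scc[0]=?,scc[1]=?,scc[2]=?,scc[3]=?,scc[4]=1,scc[5]=0)
step 3: low=(low[0]=0,low[1]=1,low[2]=0,low[3]=?,low[4]=3,low[5]=4); scc=(scc[0]=?,scc[1]=?,scc[2]=?,scc[3]=?,scc[4]=1,scc[5]=0)
step 4: low=(low[0]=0,low[1]=1,low[2]=0,low[3]=?,low[4]=3,low[5]=4); scc=(scc[0]=?,scc[1]=?,scc[2]=?,scc[3]=?,scc[4]=1,scc[5]=0)
step 5: low=(low[0]=0,low[1]=1,low[2]=0,low[3]=5,low[4]=3,low[5]=4); scc=(scc[0]=?,scc[1]=?,scc[2]=?,scc[3]=2,scc[4]=1,scc[5]=0)
step 6: low=(low[0]=0,low[1]=1,low[2]=0,low[3]=5,low[4]=3,low[5]=4); scc=(scc[0]=3,scc[1]=3,scc[2]=3,scc[3]=2,scc[4]=1,scc[5]=0)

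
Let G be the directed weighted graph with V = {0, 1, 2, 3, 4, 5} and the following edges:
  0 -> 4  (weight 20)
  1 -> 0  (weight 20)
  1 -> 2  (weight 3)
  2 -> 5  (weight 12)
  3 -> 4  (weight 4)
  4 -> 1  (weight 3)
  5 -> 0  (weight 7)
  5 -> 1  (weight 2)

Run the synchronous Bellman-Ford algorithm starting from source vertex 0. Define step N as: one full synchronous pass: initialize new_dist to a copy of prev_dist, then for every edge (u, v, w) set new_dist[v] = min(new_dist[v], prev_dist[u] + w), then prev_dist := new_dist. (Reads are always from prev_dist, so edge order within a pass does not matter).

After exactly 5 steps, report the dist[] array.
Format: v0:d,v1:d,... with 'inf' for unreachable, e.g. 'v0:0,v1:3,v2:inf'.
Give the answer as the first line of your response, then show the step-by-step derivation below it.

v0:0,v1:23,v2:26,v3:inf,v4:20,v5:38

step 1: dist = v0:0,v1:inf,v2:inf,v3:inf,v4:20,v5:inf
step 2: dist = v0:0,v1:23,v2:inf,v3:inf,v4:20,v5:inf
step 3: dist = v0:0,v1:23,v2:26,v3:inf,v4:20,v5:inf
step 4: dist = v0:0,v1:23,v2:26,v3:inf,v4:20,v5:38
step 5: dist = v0:0,v1:23,v2:26,v3:inf,v4:20,v5:38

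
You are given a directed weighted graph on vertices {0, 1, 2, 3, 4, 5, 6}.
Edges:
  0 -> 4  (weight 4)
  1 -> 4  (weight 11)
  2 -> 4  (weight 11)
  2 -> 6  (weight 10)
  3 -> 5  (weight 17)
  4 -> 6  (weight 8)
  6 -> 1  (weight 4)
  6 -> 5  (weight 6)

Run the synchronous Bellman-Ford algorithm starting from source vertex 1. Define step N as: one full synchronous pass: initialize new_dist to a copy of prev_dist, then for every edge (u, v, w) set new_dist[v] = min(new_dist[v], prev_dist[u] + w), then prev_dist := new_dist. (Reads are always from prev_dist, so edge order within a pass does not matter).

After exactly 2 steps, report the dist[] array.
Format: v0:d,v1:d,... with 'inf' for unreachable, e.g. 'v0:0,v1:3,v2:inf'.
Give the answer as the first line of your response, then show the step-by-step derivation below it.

v0:inf,v1:0,v2:inf,v3:inf,v4:11,v5:inf,v6:19

step 1: dist = v0:inf,v1:0,v2:inf,v3:inf,v4:11,v5:inf,v6:inf
step 2: dist = v0:inf,v1:0,v2:inf,v3:inf,v4:11,v5:inf,v6:19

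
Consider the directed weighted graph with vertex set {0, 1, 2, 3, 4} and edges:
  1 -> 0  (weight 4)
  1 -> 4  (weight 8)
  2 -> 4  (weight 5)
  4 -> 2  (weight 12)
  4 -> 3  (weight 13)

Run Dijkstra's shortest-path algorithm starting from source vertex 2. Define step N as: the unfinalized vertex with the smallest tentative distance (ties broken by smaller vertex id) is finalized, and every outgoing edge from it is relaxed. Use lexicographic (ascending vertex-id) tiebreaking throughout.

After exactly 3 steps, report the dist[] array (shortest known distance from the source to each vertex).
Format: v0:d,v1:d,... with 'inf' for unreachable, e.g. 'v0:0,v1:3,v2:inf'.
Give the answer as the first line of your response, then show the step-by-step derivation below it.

v0:inf,v1:inf,v2:0,v3:18,v4:5

step 1: dist = v0:inf,v1:inf,v2:0,v3:inf,v4:5
step 2: dist = v0:inf,v1:inf,v2:0,v3:18,v4:5
step 3: dist = v0:inf,v1:inf,v2:0,v3:18,v4:5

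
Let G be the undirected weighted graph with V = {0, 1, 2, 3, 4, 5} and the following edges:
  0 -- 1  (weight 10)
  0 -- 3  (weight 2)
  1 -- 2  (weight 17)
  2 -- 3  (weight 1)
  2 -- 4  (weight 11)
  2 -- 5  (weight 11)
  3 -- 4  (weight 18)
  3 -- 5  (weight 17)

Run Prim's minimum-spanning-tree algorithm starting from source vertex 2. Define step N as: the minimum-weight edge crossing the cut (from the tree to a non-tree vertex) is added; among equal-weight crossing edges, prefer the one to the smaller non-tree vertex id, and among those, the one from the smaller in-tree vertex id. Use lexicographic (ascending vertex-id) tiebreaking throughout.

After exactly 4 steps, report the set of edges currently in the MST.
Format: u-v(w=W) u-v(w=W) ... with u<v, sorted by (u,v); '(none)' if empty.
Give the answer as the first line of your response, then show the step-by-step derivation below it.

0-1(w=10) 0-3(w=2) 2-3(w=1) 2-4(w=11)

step 1: add edge 2-3 (w=1); MST = {2-3(w=1)}
step 2: add edge 0-3 (w=2); MST = {0-3(w=2) 2-3(w=1)}
step 3: add edge 0-1 (w=10); MST = {0-1(w=10) 0-3(w=2) 2-3(w=1)}
step 4: add edge 2-4 (w=11); MST = {0-1(w=10) 0-3(w=2) 2-3(w=1) 2-4(w=11)}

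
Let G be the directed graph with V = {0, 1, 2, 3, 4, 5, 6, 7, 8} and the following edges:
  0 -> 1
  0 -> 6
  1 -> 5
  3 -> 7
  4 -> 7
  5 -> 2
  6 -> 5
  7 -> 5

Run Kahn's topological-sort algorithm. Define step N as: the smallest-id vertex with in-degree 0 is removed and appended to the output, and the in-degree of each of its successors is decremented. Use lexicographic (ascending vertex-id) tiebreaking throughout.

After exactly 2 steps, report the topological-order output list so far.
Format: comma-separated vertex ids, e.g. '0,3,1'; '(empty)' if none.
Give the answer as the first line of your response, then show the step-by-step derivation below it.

0,1

step 1: output 0; order=[0]; indeg=(0,0,1,0,0,3,0,2,0)
step 2: output 1; order=[0,1]; indeg=(0,0,1,0,0,2,0,2,0)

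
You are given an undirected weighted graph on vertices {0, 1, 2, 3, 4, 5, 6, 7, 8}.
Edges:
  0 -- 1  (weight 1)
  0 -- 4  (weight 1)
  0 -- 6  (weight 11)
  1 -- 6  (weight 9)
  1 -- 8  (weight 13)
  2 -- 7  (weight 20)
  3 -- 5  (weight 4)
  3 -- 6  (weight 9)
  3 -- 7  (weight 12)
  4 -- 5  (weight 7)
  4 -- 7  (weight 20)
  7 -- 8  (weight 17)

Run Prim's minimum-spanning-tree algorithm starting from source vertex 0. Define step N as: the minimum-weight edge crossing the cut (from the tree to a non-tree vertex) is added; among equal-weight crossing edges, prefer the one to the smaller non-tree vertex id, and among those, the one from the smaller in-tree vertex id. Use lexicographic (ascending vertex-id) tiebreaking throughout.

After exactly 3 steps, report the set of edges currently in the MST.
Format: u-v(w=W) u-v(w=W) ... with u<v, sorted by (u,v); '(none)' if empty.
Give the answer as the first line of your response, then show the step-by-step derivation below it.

0-1(w=1) 0-4(w=1) 4-5(w=7)

step 1: add edge 0-1 (w=1); MST = {0-1(w=1)}
step 2: add edge 0-4 (w=1); MST = {0-1(w=1) 0-4(w=1)}
step 3: add edge 4-5 (w=7); MST = {0-1(w=1) 0-4(w=1) 4-5(w=7)}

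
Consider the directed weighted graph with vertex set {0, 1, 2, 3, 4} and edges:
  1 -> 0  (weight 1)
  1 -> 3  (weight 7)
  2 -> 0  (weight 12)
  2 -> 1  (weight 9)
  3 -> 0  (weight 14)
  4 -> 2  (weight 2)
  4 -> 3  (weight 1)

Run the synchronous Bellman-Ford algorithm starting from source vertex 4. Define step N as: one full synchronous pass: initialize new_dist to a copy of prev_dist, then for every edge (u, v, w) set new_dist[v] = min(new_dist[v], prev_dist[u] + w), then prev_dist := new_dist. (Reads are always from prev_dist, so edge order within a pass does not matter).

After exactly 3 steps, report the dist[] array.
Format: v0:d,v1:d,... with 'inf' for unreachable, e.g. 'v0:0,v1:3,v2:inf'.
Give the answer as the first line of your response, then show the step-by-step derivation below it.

v0:12,v1:11,v2:2,v3:1,v4:0

step 1: dist = v0:inf,v1:inf,v2:2,v3:1,v4:0
step 2: dist = v0:14,v1:11,v2:2,v3:1,v4:0
step 3: dist = v0:12,v1:11,v2:2,v3:1,v4:0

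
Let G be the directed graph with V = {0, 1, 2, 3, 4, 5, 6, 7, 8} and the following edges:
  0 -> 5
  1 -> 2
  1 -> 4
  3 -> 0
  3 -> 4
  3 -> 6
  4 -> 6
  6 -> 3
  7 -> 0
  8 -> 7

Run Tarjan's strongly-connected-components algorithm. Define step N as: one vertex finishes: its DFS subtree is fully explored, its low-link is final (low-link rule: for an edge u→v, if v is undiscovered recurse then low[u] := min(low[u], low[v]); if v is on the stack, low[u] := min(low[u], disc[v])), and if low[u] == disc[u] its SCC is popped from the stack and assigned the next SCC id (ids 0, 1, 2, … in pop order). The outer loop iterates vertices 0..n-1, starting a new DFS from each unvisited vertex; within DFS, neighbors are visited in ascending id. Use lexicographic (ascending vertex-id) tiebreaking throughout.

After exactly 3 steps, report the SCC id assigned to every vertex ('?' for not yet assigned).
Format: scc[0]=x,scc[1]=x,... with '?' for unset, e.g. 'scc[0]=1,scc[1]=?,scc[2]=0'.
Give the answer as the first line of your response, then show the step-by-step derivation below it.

scc[0]=1,scc[1]=?,scc[2]=2,scc[3]=?,scc[4]=?,scc[5]=0,scc[6]=?,scc[7]=?,scc[8]=?

step 1: low=(low[0]=0,low[1]=?,low[2]=?,low[3]=?,low[4]=?,low[5]=1,low[6]=?,low[7]=?,low[8]=?); scc=(scc[0]=?,scc[1]=?,scc[2]=?,scc[3]=?,scc[4]=?,scc[5]=0,scc[6]=?,scc[7]=?,scc[8]=?)
step 2: low=(low[0]=0,low[1]=?,low[2]=?,low[3]=?,low[4]=?,low[5]=1,low[6]=?,low[7]=?,low[8]=?); scc=(scc[0]=1,scc[1]=?,scc[2]=?,scc[3]=?,scc[4]=?,scc[5]=0,scc[6]=?,scc[7]=?,scc[8]=?)
step 3: low=(low[0]=0,low[1]=2,low[2]=3,low[3]=?,low[4]=?,low[5]=1,low[6]=?,low[7]=?,low[8]=?); scc=(scc[0]=1,scc[1]=?,scc[2]=2,scc[3]=?,scc[4]=?,scc[5]=0,scc[6]=?,scc[7]=?,scc[8]=?)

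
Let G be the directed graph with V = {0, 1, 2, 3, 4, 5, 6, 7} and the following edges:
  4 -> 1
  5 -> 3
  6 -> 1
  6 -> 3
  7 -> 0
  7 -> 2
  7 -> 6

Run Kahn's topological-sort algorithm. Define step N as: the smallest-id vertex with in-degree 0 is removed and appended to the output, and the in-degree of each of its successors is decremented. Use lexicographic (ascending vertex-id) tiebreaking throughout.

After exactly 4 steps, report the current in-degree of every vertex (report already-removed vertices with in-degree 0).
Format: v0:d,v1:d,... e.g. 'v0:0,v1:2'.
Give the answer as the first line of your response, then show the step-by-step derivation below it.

v0:0,v1:1,v2:0,v3:1,v4:0,v5:0,v6:0,v7:0

step 1: output 4; order=[4]; indeg=(1,1,1,2,0,0,1,0)
step 2: output 5; order=[4,5]; indeg=(1,1,1,1,0,0,1,0)
step 3: output 7; order=[4,5,7]; indeg=(0,1,0,1,0,0,0,0)
step 4: output 0; order=[4,5,7,0]; indeg=(0,1,0,1,0,0,0,0)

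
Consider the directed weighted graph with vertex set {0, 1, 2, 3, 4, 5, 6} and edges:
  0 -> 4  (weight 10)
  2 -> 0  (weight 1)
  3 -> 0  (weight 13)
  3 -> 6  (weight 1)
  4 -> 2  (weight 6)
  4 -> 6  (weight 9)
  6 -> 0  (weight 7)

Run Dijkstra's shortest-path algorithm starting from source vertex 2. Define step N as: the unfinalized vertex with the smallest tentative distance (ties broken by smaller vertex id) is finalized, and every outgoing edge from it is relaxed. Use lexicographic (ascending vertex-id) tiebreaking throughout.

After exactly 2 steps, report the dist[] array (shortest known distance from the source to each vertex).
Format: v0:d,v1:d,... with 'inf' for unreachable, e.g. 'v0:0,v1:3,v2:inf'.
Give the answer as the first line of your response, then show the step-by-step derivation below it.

v0:1,v1:inf,v2:0,v3:inf,v4:11,v5:inf,v6:inf

step 1: dist = v0:1,v1:inf,v2:0,v3:inf,v4:inf,v5:inf,v6:inf
step 2: dist = v0:1,v1:inf,v2:0,v3:inf,v4:11,v5:inf,v6:inf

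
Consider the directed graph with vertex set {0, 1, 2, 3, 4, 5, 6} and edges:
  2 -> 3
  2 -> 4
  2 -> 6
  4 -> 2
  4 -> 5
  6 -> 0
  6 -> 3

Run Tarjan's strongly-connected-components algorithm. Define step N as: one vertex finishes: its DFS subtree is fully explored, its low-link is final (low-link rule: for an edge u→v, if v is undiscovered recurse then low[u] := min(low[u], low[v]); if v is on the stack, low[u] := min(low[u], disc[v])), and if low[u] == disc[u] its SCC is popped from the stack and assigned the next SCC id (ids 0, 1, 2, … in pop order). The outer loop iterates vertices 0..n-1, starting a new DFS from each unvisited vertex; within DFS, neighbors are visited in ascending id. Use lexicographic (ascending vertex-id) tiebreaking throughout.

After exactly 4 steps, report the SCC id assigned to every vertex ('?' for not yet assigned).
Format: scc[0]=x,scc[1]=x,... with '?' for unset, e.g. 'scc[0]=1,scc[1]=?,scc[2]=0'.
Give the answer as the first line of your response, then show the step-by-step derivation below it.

scc[0]=0,scc[1]=1,scc[2]=?,scc[3]=2,scc[4]=?,scc[5]=3,scc[6]=?

step 1: low=(low[0]=0,low[1]=?,low[2]=?,low[3]=?,low[4]=?,low[5]=?,low[6]=?); scc=(scc[0]=0,scc[1]=?,scc[2]=?,scc[3]=?,scc[4]=?,scc[5]=?,scc[6]=?)
step 2: low=(low[0]=0,low[1]=1,low[2]=?,low[3]=?,low[4]=?,low[5]=?,low[6]=?); scc=(scc[0]=0,scc[1]=1,scc[2]=?,scc[3]=?,scc[4]=?,scc[5]=?,scc[6]=?)
step 3: low=(low[0]=0,low[1]=1,low[2]=2,low[3]=3,low[4]=?,low[5]=?,low[6]=?); scc=(scc[0]=0,scc[1]=1,scc[2]=?,scc[3]=2,scc[4]=?,scc[5]=?,scc[6]=?)
step 4: low=(low[0]=0,low[1]=1,low[2]=2,low[3]=3,low[4]=2,low[5]=5,low[6]=?); scc=(scc[0]=0,scc[1]=1,scc[2]=?,scc[3]=2,scc[4]=?,scc[5]=3,scc[6]=?)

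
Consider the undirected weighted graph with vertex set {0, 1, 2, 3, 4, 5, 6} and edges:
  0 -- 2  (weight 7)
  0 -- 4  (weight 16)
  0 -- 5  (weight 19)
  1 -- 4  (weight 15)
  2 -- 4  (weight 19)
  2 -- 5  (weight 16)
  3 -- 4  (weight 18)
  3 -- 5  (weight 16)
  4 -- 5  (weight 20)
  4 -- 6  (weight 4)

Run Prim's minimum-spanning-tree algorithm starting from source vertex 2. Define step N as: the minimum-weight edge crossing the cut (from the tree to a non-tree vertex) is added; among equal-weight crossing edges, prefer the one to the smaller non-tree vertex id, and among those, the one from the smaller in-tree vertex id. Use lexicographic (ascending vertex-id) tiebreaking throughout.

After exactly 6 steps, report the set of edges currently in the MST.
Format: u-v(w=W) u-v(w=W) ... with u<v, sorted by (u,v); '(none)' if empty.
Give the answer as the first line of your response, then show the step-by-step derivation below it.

0-2(w=7) 0-4(w=16) 1-4(w=15) 2-5(w=16) 3-5(w=16) 4-6(w=4)

step 1: add edge 0-2 (w=7); MST = {0-2(w=7)}
step 2: add edge 0-4 (w=16); MST = {0-2(w=7) 0-4(w=16)}
step 3: add edge 4-6 (w=4); MST = {0-2(w=7) 0-4(w=16) 4-6(w=4)}
step 4: add edge 1-4 (w=15); MST = {0-2(w=7) 0-4(w=16) 1-4(w=15) 4-6(w=4)}
step 5: add edge 2-5 (w=16); MST = {0-2(w=7) 0-4(w=16) 1-4(w=15) 2-5(w=16) 4-6(w=4)}
step 6: add edge 3-5 (w=16); MST = {0-2(w=7) 0-4(w=16) 1-4(w=15) 2-5(w=16) 3-5(w=16) 4-6(w=4)}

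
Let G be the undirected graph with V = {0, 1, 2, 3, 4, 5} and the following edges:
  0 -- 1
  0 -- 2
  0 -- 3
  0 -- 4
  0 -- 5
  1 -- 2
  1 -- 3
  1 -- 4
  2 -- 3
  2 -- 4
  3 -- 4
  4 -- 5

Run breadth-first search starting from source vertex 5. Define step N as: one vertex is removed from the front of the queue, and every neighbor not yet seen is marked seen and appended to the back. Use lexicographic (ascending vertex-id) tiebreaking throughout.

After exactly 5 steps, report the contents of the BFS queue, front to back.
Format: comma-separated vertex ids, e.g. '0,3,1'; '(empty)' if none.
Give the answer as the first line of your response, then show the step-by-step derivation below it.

3

step 1: dequeue 5; queue=[0,4]; order=5
step 2: dequeue 0; queue=[4,1,2,3]; order=5,0
step 3: dequeue 4; queue=[1,2,3]; order=5,0,4
step 4: dequeue 1; queue=[2,3]; order=5,0,4,1
step 5: dequeue 2; queue=[3]; order=5,0,4,1,2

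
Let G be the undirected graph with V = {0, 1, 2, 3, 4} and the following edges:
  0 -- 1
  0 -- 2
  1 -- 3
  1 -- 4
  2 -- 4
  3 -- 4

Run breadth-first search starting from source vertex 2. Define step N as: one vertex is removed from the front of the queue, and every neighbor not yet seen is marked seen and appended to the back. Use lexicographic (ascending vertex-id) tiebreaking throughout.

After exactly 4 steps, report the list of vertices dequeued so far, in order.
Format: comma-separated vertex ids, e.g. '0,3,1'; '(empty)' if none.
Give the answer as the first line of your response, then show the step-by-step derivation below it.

2,0,4,1

step 1: dequeue 2; queue=[0,4]; order=2
step 2: dequeue 0; queue=[4,1]; order=2,0
step 3: dequeue 4; queue=[1,3]; order=2,0,4
step 4: dequeue 1; queue=[3]; order=2,0,4,1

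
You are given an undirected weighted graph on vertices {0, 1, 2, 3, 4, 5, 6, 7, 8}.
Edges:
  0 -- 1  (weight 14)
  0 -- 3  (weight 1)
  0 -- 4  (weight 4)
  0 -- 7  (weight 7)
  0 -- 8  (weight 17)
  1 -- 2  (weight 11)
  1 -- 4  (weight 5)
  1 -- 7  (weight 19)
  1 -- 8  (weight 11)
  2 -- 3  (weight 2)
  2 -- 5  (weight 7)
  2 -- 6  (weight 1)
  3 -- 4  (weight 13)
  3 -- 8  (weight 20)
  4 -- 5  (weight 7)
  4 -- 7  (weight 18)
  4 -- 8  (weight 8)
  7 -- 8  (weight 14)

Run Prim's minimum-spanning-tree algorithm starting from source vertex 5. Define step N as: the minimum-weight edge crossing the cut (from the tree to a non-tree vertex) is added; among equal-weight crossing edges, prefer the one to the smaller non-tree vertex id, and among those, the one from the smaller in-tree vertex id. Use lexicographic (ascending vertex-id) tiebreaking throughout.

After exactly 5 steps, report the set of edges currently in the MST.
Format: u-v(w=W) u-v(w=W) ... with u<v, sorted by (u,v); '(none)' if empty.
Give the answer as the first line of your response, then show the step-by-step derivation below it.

0-3(w=1) 0-4(w=4) 2-3(w=2) 2-5(w=7) 2-6(w=1)

step 1: add edge 2-5 (w=7); MST = {2-5(w=7)}
step 2: add edge 2-6 (w=1); MST = {2-5(w=7) 2-6(w=1)}
step 3: add edge 2-3 (w=2); MST = {2-3(w=2) 2-5(w=7) 2-6(w=1)}
step 4: add edge 0-3 (w=1); MST = {0-3(w=1) 2-3(w=2) 2-5(w=7) 2-6(w=1)}
step 5: add edge 0-4 (w=4); MST = {0-3(w=1) 0-4(w=4) 2-3(w=2) 2-5(w=7) 2-6(w=1)}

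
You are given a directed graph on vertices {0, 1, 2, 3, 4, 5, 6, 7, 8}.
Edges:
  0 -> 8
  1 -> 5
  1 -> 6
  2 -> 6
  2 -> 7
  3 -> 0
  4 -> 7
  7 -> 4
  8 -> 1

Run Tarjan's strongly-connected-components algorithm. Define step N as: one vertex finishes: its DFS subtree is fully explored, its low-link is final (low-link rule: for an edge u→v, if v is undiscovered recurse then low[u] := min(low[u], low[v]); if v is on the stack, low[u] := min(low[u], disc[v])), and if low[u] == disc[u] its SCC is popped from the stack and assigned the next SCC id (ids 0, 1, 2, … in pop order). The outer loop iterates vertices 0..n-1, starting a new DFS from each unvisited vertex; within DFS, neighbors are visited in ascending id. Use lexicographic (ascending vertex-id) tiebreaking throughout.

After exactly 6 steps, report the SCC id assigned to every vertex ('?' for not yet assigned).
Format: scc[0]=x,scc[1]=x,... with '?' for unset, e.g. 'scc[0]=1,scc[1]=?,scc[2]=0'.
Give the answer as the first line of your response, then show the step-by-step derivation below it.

scc[0]=4,scc[1]=2,scc[2]=?,scc[3]=?,scc[4]=?,scc[5]=0,scc[6]=1,scc[7]=?,scc[8]=3

step 1: low=(low[0]=0,low[1]=2,low[2]=?,low[3]=?,low[4]=?,low[5]=3,low[6]=?,low[7]=?,low[8]=1); scc=(scc[0]=?,scc[1]=?,scc[2]=?,scc[3]=?,scc[4]=?,scc[5]=0,scc[6]=?,scc[7]=?,scc[8]=?)
step 2: low=(low[0]=0,low[1]=2,low[2]=?,low[3]=?,low[4]=?,low[5]=3,low[6]=4,low[7]=?,low[8]=1); scc=(scc[0]=?,scc[1]=?,scc[2]=?,scc[3]=?,scc[4]=?,scc[5]=0,scc[6]=1,scc[7]=?,scc[8]=?)
step 3: low=(low[0]=0,low[1]=2,low[2]=?,low[3]=?,low[4]=?,low[5]=3,low[6]=4,low[7]=?,low[8]=1); scc=(scc[0]=?,scc[1]=2,scc[2]=?,scc[3]=?,scc[4]=?,scc[5]=0,scc[6]=1,scc[7]=?,scc[8]=?)
step 4: low=(low[0]=0,low[1]=2,low[2]=?,low[3]=?,low[4]=?,low[5]=3,low[6]=4,low[7]=?,low[8]=1); scc=(scc[0]=?,scc[1]=2,scc[2]=?,scc[3]=?,scc[4]=?,scc[5]=0,scc[6]=1,scc[7]=?,scc[8]=3)
step 5: low=(low[0]=0,low[1]=2,low[2]=?,low[3]=?,low[4]=?,low[5]=3,low[6]=4,low[7]=?,low[8]=1); scc=(scc[0]=4,scc[1]=2,scc[2]=?,scc[3]=?,scc[4]=?,scc[5]=0,scc[6]=1,scc[7]=?,scc[8]=3)
step 6: low=(low[0]=0,low[1]=2,low[2]=5,low[3]=?,low[4]=6,low[5]=3,low[6]=4,low[7]=6,low[8]=1); scc=(scc[0]=4,scc[1]=2,scc[2]=?,scc[3]=?,scc[4]=?,scc[5]=0,scc[6]=1,scc[7]=?,scc[8]=3)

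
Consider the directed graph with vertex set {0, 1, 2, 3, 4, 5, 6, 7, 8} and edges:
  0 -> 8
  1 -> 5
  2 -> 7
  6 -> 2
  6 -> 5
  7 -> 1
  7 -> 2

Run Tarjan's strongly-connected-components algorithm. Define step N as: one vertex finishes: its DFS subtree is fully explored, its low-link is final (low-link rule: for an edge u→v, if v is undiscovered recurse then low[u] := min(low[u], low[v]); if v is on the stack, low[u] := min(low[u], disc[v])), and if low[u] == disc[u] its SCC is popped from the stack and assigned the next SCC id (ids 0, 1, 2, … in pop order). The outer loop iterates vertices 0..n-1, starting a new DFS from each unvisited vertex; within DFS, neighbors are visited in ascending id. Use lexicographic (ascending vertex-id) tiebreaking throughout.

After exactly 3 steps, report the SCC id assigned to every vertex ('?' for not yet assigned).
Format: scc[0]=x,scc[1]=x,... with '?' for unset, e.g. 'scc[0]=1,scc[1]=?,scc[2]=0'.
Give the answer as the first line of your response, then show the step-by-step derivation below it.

scc[0]=1,scc[1]=?,scc[2]=?,scc[3]=?,scc[4]=?,scc[5]=2,scc[6]=?,scc[7]=?,scc[8]=0

step 1: low=(low[0]=0,low[1]=?,low[2]=?,low[3]=?,low[4]=?,low[5]=?,low[6]=?,low[7]=?,low[8]=1); scc=(scc[0]=?,scc[1]=?,scc[2]=?,scc[3]=?,scc[4]=?,scc[5]=?,scc[6]=?,scc[7]=?,scc[8]=0)
step 2: low=(low[0]=0,low[1]=?,low[2]=?,low[3]=?,low[4]=?,low[5]=?,low[6]=?,low[7]=?,low[8]=1); scc=(scc[0]=1,scc[1]=?,scc[2]=?,scc[3]=?,scc[4]=?,scc[5]=?,scc[6]=?,scc[7]=?,scc[8]=0)
step 3: low=(low[0]=0,low[1]=2,low[2]=?,low[3]=?,low[4]=?,low[5]=3,low[6]=?,low[7]=?,low[8]=1); scc=(scc[0]=1,scc[1]=?,scc[2]=?,scc[3]=?,scc[4]=?,scc[5]=2,scc[6]=?,scc[7]=?,scc[8]=0)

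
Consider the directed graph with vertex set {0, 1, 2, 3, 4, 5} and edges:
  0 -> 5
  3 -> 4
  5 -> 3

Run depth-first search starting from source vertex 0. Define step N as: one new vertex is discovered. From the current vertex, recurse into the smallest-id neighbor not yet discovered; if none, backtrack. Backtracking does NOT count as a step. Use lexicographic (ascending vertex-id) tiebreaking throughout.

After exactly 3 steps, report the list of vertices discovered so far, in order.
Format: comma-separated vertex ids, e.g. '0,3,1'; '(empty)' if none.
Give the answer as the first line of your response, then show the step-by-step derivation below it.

0,5,3

step 1: discover 0; path=0; order=0
step 2: discover 5; path=0>5; order=0,5
step 3: discover 3; path=0>5>3; order=0,5,3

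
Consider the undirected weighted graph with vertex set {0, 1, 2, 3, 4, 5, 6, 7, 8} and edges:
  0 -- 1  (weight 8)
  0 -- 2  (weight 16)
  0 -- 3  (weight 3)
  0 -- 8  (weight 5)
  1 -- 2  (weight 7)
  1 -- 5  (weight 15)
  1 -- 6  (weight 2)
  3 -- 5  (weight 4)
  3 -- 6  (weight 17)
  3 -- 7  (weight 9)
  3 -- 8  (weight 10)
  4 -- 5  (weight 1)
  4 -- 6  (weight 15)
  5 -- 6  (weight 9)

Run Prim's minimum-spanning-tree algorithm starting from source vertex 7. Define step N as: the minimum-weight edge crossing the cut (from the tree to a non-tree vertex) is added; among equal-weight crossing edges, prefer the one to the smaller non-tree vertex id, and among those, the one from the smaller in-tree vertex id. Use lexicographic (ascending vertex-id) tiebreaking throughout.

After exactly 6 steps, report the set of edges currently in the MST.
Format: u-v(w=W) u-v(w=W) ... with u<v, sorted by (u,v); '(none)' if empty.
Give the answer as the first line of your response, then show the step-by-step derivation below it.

0-1(w=8) 0-3(w=3) 0-8(w=5) 3-5(w=4) 3-7(w=9) 4-5(w=1)

step 1: add edge 3-7 (w=9); MST = {3-7(w=9)}
step 2: add edge 0-3 (w=3); MST = {0-3(w=3) 3-7(w=9)}
step 3: add edge 3-5 (w=4); MST = {0-3(w=3) 3-5(w=4) 3-7(w=9)}
step 4: add edge 4-5 (w=1); MST = {0-3(w=3) 3-5(w=4) 3-7(w=9) 4-5(w=1)}
step 5: add edge 0-8 (w=5); MST = {0-3(w=3) 0-8(w=5) 3-5(w=4) 3-7(w=9) 4-5(w=1)}
step 6: add edge 0-1 (w=8); MST = {0-1(w=8) 0-3(w=3) 0-8(w=5) 3-5(w=4) 3-7(w=9) 4-5(w=1)}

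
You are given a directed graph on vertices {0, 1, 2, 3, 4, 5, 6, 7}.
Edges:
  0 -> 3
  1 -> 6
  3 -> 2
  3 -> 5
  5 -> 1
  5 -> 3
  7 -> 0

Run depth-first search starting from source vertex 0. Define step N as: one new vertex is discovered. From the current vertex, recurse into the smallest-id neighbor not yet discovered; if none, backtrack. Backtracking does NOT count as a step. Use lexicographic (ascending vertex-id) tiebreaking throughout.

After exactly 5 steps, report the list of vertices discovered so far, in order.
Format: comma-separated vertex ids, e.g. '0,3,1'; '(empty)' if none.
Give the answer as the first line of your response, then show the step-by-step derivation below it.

0,3,2,5,1

step 1: discover 0; path=0; order=0
step 2: discover 3; path=0>3; order=0,3
step 3: discover 2; path=0>3>2; order=0,3,2
step 4: discover 5; path=0>3>5; order=0,3,2,5
step 5: discover 1; path=0>3>5>1; order=0,3,2,5,1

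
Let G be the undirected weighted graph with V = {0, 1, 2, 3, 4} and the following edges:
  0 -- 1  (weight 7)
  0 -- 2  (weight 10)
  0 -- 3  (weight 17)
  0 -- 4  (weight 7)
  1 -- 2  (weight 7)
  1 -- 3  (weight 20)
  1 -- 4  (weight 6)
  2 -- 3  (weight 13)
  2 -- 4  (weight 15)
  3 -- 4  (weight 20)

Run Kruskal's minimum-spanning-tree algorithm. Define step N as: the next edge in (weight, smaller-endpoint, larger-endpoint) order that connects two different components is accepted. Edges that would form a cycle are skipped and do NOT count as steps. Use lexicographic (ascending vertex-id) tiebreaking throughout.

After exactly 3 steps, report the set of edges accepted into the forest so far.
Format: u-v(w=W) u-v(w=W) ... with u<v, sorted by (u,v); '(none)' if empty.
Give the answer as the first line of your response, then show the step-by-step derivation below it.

0-1(w=7) 1-2(w=7) 1-4(w=6)

step 1: add edge 1-4 (w=6); MST = {1-4(w=6)}
step 2: add edge 0-1 (w=7); MST = {0-1(w=7) 1-4(w=6)}
step 3: add edge 1-2 (w=7); MST = {0-1(w=7) 1-2(w=7) 1-4(w=6)}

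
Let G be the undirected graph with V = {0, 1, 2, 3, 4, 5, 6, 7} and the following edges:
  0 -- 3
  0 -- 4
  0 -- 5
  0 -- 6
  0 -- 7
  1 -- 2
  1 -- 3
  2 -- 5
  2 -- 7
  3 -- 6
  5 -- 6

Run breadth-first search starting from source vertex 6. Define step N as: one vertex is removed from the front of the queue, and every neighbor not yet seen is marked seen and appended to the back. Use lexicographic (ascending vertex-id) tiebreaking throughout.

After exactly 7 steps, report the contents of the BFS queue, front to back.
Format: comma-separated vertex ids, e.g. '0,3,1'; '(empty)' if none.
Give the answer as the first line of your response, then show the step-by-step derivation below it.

2

step 1: dequeue 6; queue=[0,3,5]; order=6
step 2: dequeue 0; queue=[3,5,4,7]; order=6,0
step 3: dequeue 3; queue=[5,4,7,1]; order=6,0,3
step 4: dequeue 5; queue=[4,7,1,2]; order=6,0,3,5
step 5: dequeue 4; queue=[7,1,2]; order=6,0,3,5,4
step 6: dequeue 7; queue=[1,2]; order=6,0,3,5,4,7
step 7: dequeue 1; queue=[2]; order=6,0,3,5,4,7,1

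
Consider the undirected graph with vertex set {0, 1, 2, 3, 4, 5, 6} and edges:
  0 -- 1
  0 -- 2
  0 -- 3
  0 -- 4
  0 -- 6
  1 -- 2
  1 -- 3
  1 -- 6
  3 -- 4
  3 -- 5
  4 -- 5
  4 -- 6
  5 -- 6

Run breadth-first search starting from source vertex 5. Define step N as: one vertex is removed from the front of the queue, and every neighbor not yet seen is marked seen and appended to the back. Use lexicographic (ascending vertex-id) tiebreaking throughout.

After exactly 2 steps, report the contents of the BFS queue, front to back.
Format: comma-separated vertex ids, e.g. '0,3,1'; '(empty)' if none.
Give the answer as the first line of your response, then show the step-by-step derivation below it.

4,6,0,1

step 1: dequeue 5; queue=[3,4,6]; order=5
step 2: dequeue 3; queue=[4,6,0,1]; order=5,3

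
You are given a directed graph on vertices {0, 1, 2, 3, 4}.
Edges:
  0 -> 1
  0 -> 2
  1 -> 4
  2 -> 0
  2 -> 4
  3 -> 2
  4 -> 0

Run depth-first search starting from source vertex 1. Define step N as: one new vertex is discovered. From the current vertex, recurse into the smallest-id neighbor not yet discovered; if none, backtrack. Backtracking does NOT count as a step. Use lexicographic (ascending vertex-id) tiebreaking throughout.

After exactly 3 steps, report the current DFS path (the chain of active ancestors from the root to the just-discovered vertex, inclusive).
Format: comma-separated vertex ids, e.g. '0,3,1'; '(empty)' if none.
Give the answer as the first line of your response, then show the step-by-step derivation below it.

1,4,0

step 1: discover 1; path=1; order=1
step 2: discover 4; path=1>4; order=1,4
step 3: discover 0; path=1>4>0; order=1,4,0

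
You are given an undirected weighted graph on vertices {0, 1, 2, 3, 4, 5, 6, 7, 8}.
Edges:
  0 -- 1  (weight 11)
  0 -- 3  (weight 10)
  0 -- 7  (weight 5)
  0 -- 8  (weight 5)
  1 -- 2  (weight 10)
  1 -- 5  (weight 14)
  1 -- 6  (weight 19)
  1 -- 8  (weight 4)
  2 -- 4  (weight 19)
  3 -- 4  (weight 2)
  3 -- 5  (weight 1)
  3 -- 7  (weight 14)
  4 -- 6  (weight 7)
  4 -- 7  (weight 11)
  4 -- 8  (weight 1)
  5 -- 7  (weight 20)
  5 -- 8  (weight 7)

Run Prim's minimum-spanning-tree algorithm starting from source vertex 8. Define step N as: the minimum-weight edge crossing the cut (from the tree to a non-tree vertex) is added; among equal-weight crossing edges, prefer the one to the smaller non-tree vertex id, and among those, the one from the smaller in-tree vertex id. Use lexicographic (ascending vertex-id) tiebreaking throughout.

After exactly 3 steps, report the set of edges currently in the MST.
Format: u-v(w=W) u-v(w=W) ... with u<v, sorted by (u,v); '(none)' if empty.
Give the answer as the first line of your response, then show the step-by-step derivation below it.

3-4(w=2) 3-5(w=1) 4-8(w=1)

step 1: add edge 4-8 (w=1); MST = {4-8(w=1)}
step 2: add edge 3-4 (w=2); MST = {3-4(w=2) 4-8(w=1)}
step 3: add edge 3-5 (w=1); MST = {3-4(w=2) 3-5(w=1) 4-8(w=1)}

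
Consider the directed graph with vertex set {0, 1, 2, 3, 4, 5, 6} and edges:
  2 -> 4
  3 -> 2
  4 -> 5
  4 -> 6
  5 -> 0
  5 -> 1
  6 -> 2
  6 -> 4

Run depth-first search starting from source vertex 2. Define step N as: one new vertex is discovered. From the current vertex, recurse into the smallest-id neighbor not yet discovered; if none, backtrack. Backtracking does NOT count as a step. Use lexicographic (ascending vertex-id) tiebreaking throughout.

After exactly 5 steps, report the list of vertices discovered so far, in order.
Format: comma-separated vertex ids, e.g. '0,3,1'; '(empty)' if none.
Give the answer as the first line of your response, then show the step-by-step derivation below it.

2,4,5,0,1

step 1: discover 2; path=2; order=2
step 2: discover 4; path=2>4; order=2,4
step 3: discover 5; path=2>4>5; order=2,4,5
step 4: discover 0; path=2>4>5>0; order=2,4,5,0
step 5: discover 1; path=2>4>5>1; order=2,4,5,0,1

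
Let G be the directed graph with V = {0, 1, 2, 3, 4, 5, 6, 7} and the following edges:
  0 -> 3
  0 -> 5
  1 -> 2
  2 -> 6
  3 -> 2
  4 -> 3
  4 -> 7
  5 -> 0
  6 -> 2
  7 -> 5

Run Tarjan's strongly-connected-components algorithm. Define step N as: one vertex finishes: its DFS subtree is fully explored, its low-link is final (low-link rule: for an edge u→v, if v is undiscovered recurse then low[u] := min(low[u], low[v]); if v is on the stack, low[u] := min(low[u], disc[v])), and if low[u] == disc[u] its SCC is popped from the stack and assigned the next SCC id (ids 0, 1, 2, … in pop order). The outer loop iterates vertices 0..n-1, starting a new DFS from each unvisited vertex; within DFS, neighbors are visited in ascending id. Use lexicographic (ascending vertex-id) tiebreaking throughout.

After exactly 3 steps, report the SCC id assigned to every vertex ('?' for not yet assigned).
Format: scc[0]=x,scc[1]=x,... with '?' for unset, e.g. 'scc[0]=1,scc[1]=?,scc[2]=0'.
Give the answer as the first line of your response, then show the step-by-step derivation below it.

scc[0]=?,scc[1]=?,scc[2]=0,scc[3]=1,scc[4]=?,scc[5]=?,scc[6]=0,scc[7]=?

step 1: low=(low[0]=0,low[1]=?,low[2]=2,low[3]=1,low[4]=?,low[5]=?,low[6]=2,low[7]=?); scc=(scc[0]=?,scc[1]=?,scc[2]=?,scc[3]=?,scc[4]=?,scc[5]=?,scc[6]=?,scc[7]=?)
step 2: low=(low[0]=0,low[1]=?,low[2]=2,low[3]=1,low[4]=?,low[5]=?,low[6]=2,low[7]=?); scc=(scc[0]=?,scc[1]=?,scc[2]=0,scc[3]=?,scc[4]=?,scc[5]=?,scc[6]=0,scc[7]=?)
step 3: low=(low[0]=0,low[1]=?,low[2]=2,low[3]=1,low[4]=?,low[5]=?,low[6]=2,low[7]=?); scc=(scc[0]=?,scc[1]=?,scc[2]=0,scc[3]=1,scc[4]=?,scc[5]=?,scc[6]=0,scc[7]=?)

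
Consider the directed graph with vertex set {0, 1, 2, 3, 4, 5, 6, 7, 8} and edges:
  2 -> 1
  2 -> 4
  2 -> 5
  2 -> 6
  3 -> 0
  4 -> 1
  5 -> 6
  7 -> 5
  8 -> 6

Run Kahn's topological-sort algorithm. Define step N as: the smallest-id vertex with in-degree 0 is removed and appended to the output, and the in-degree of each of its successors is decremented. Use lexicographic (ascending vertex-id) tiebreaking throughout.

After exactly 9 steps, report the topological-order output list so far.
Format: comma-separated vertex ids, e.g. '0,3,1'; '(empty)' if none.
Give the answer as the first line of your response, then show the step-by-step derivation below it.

2,3,0,4,1,7,5,8,6

step 1: output 2; order=[2]; indeg=(1,1,0,0,0,1,2,0,0)
step 2: output 3; order=[2,3]; indeg=(0,1,0,0,0,1,2,0,0)
step 3: output 0; order=[2,3,0]; indeg=(0,1,0,0,0,1,2,0,0)
step 4: output 4; order=[2,3,0,4]; indeg=(0,0,0,0,0,1,2,0,0)
step 5: output 1; order=[2,3,0,4,1]; indeg=(0,0,0,0,0,1,2,0,0)
step 6: output 7; order=[2,3,0,4,1,7]; indeg=(0,0,0,0,0,0,2,0,0)
step 7: output 5; order=[2,3,0,4,1,7,5]; indeg=(0,0,0,0,0,0,1,0,0)
step 8: output 8; order=[2,3,0,4,1,7,5,8]; indeg=(0,0,0,0,0,0,0,0,0)
step 9: output 6; order=[2,3,0,4,1,7,5,8,6]; indeg=(0,0,0,0,0,0,0,0,0)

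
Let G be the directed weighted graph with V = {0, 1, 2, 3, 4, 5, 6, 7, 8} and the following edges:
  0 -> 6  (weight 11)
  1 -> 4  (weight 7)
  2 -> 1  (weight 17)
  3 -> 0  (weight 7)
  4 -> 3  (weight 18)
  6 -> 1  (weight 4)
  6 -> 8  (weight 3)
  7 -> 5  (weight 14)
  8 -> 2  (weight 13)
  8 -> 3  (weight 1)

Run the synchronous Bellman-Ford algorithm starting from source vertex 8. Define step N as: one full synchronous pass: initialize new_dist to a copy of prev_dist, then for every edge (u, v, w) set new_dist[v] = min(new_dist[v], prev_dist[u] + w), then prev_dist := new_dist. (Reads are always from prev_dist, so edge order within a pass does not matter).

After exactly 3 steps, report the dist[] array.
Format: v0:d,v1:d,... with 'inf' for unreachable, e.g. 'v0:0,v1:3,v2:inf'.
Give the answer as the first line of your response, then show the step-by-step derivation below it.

v0:8,v1:30,v2:13,v3:1,v4:37,v5:inf,v6:19,v7:inf,v8:0

step 1: dist = v0:inf,v1:inf,v2:13,v3:1,v4:inf,v5:inf,v6:inf,v7:inf,v8:0
step 2: dist = v0:8,v1:30,v2:13,v3:1,v4:inf,v5:inf,v6:inf,v7:inf,v8:0
step 3: dist = v0:8,v1:30,v2:13,v3:1,v4:37,v5:inf,v6:19,v7:inf,v8:0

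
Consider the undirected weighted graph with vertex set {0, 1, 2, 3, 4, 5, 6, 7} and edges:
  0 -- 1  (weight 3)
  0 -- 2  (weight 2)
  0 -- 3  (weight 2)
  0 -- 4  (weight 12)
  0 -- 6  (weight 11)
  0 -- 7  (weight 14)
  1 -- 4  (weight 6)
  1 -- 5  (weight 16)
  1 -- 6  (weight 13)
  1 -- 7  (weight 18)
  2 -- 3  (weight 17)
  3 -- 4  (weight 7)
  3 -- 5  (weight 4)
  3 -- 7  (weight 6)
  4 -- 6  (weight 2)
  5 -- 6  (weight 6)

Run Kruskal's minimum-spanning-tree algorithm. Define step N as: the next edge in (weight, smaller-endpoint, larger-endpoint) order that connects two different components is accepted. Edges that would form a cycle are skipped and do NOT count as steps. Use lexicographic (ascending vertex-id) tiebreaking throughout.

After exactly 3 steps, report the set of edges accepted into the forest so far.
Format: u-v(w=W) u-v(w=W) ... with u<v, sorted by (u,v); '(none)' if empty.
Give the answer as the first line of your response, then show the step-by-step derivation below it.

0-2(w=2) 0-3(w=2) 4-6(w=2)

step 1: add edge 0-2 (w=2); MST = {0-2(w=2)}
step 2: add edge 0-3 (w=2); MST = {0-2(w=2) 0-3(w=2)}
step 3: add edge 4-6 (w=2); MST = {0-2(w=2) 0-3(w=2) 4-6(w=2)}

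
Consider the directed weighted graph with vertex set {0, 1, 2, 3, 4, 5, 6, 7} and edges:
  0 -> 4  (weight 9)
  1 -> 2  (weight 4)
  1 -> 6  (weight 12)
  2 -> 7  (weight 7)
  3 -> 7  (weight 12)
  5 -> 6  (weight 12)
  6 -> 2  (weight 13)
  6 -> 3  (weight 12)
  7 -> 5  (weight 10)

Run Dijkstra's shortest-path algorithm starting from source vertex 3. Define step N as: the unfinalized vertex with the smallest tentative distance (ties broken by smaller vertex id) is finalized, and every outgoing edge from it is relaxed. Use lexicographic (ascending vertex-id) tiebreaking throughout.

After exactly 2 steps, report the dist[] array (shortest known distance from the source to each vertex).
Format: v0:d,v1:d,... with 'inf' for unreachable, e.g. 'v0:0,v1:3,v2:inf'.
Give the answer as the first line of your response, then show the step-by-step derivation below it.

v0:inf,v1:inf,v2:inf,v3:0,v4:inf,v5:22,v6:inf,v7:12

step 1: dist = v0:inf,v1:inf,v2:inf,v3:0,v4:inf,v5:inf,v6:inf,v7:12
step 2: dist = v0:inf,v1:inf,v2:inf,v3:0,v4:inf,v5:22,v6:inf,v7:12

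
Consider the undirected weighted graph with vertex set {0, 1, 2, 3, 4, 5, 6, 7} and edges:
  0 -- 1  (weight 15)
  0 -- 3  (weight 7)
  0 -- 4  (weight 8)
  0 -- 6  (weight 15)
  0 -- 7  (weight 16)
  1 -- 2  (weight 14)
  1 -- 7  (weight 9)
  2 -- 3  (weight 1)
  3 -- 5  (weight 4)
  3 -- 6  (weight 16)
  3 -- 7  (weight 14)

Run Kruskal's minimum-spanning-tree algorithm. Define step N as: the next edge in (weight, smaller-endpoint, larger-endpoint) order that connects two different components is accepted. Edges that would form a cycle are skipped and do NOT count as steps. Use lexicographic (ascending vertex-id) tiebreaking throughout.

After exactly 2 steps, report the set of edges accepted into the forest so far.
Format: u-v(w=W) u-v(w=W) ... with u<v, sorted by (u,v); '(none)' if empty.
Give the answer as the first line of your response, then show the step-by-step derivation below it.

2-3(w=1) 3-5(w=4)

step 1: add edge 2-3 (w=1); MST = {2-3(w=1)}
step 2: add edge 3-5 (w=4); MST = {2-3(w=1) 3-5(w=4)}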